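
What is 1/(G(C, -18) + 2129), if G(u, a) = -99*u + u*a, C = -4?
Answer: 1/2597 ≈ 0.00038506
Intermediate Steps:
G(u, a) = -99*u + a*u
1/(G(C, -18) + 2129) = 1/(-4*(-99 - 18) + 2129) = 1/(-4*(-117) + 2129) = 1/(468 + 2129) = 1/2597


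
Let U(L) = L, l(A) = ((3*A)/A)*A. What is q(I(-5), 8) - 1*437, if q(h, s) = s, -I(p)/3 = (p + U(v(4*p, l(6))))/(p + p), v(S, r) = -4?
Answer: -429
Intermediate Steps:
l(A) = 3*A
I(p) = -3*(-4 + p)/(2*p) (I(p) = -3*(p - 4)/(p + p) = -3*(-4 + p)/(2*p))
q(I(-5), 8) - 1*437 = 8 - 1*437 = 8 - 437 = -429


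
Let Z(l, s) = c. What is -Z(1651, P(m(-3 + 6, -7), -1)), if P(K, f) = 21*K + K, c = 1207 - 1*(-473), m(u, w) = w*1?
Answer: -1680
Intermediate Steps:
m(u, w) = w
c = 1680 (c = 1207 + 473 = 1680)
P(K, f) = 22*K
Z(l, s) = 1680
-Z(1651, P(m(-3 + 6, -7), -1)) = -1*1680 = -1680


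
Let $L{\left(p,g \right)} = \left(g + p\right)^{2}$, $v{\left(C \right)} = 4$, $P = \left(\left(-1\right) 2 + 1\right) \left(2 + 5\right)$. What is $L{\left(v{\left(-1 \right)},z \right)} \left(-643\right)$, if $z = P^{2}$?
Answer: $-1806187$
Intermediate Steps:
$P = -7$ ($P = \left(-2 + 1\right) 7 = \left(-1\right) 7 = -7$)
$z = 49$ ($z = \left(-7\right)^{2} = 49$)
$L{\left(v{\left(-1 \right)},z \right)} \left(-643\right) = \left(49 + 4\right)^{2} \left(-643\right) = 53^{2} \left(-643\right) = 2809 \left(-643\right) = -1806187$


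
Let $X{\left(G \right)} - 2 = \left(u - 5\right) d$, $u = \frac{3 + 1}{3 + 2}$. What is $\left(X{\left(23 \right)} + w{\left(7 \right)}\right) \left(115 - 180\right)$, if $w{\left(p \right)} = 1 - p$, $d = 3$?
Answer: $1079$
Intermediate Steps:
$u = \frac{4}{5} \approx 0.8$
$X{\left(G \right)} = - \frac{53}{5}$ ($X{\left(G \right)} = 2 + \left(\frac{4}{5} - 5\right) 3 = 2 - \frac{63}{5} = - \frac{53}{5}$)
$\left(X{\left(23 \right)} + w{\left(7 \right)}\right) \left(115 - 180\right) = \left(- \frac{53}{5} + \left(1 - 7\right)\right) \left(115 - 180\right) = \left(- \frac{53}{5} + \left(1 - 7\right)\right) \left(-65\right) = \left(- \frac{53}{5} - 6\right) \left(-65\right) = \left(- \frac{83}{5}\right) \left(-65\right) = 1079$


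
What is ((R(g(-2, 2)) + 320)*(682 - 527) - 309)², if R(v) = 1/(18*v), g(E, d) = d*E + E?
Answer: 28337235432529/11664 ≈ 2.4295e+9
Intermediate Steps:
g(E, d) = E + E*d (g(E, d) = E*d + E = E + E*d)
R(v) = 1/(18*v)
((R(g(-2, 2)) + 320)*(682 - 527) - 309)² = ((1/(18*((-2*(1 + 2)))) + 320)*(682 - 527) - 309)² = ((1/(18*((-2*3))) + 320)*155 - 309)² = (((1/18)/(-6) + 320)*155 - 309)² = (((1/18)*(-⅙) + 320)*155 - 309)² = ((-1/108 + 320)*155 - 309)² = ((34559/108)*155 - 309)² = (5356645/108 - 309)² = (5323273/108)² = 28337235432529/11664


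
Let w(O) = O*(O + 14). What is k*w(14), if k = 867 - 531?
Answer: 131712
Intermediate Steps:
w(O) = O*(14 + O)
k = 336
k*w(14) = 336*(14*(14 + 14)) = 336*(14*28) = 336*392 = 131712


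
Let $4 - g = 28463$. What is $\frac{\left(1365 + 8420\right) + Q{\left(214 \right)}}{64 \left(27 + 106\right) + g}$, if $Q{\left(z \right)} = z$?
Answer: $- \frac{3333}{6649} \approx -0.50128$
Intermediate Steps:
$g = -28459$ ($g = 4 - 28463 = -28459$)
$\frac{\left(1365 + 8420\right) + Q{\left(214 \right)}}{64 \left(27 + 106\right) + g} = \frac{\left(1365 + 8420\right) + 214}{64 \left(27 + 106\right) - 28459} = \frac{9785 + 214}{64 \cdot 133 - 28459} = \frac{9999}{8512 - 28459} = \frac{9999}{-19947} = 9999 \left(- \frac{1}{19947}\right) = - \frac{3333}{6649}$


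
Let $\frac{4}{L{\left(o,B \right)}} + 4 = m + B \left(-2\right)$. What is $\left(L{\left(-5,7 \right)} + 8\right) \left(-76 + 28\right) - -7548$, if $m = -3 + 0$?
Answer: $\frac{50212}{7} \approx 7173.1$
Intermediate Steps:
$m = -3$
$L{\left(o,B \right)} = \frac{4}{-7 - 2 B}$ ($L{\left(o,B \right)} = \frac{4}{-4 + \left(-3 + B \left(-2\right)\right)} = \frac{4}{-4 - \left(3 + 2 B\right)} = \frac{4}{-7 - 2 B}$)
$\left(L{\left(-5,7 \right)} + 8\right) \left(-76 + 28\right) - -7548 = \left(- \frac{4}{7 + 2 \cdot 7} + 8\right) \left(-76 + 28\right) - -7548 = \left(- \frac{4}{7 + 14} + 8\right) \left(-48\right) + 7548 = \left(- \frac{4}{21} + 8\right) \left(-48\right) + 7548 = \frac{164}{21} \left(-48\right) + 7548 = - \frac{2624}{7} + 7548 = \frac{50212}{7}$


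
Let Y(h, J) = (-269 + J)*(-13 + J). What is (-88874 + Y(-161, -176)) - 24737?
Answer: -29506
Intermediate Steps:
(-88874 + Y(-161, -176)) - 24737 = (-88874 + (3497 + (-176)² - 282*(-176))) - 24737 = (-88874 + (3497 + 30976 + 49632)) - 24737 = (-88874 + 84105) - 24737 = -4769 - 24737 = -29506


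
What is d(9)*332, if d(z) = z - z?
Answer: 0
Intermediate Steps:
d(z) = 0
d(9)*332 = 0*332 = 0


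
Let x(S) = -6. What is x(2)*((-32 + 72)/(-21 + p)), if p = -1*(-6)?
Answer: 16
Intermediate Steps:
p = 6
x(2)*((-32 + 72)/(-21 + p)) = -6*(-32 + 72)/(-21 + 6) = -240/(-15) = -240*(-1)/15 = -6*(-8/3) = 16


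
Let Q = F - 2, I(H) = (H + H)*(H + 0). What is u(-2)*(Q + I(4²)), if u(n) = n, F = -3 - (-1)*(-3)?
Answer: -1008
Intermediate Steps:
F = -6 (F = -3 - 1*3 = -3 - 3 = -6)
I(H) = 2*H² (I(H) = (2*H)*H = 2*H²)
Q = -8 (Q = -6 - 2 = -8)
u(-2)*(Q + I(4²)) = -2*(-8 + 2*(4²)²) = -2*(-8 + 2*16²) = -2*(-8 + 2*256) = -2*(-8 + 512) = -2*504 = -1008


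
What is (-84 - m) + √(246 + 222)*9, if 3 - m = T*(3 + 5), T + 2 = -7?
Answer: -159 + 54*√13 ≈ 35.700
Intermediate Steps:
T = -9 (T = -2 - 7 = -9)
m = 75 (m = 3 - (-9)*(3 + 5) = 3 - (-9)*8 = 3 - 1*(-72) = 3 + 72 = 75)
(-84 - m) + √(246 + 222)*9 = (-84 - 1*75) + √(246 + 222)*9 = (-84 - 75) + √468*9 = -159 + (6*√13)*9 = -159 + 54*√13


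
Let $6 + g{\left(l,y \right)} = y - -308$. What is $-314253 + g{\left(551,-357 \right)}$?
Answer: $-314308$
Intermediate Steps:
$g{\left(l,y \right)} = 302 + y$ ($g{\left(l,y \right)} = -6 + \left(y - -308\right) = -6 + \left(y + 308\right) = -6 + \left(308 + y\right) = 302 + y$)
$-314253 + g{\left(551,-357 \right)} = -314253 + \left(302 - 357\right) = -314253 - 55 = -314308$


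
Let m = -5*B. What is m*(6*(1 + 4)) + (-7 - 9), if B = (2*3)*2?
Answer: -1816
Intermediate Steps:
B = 12 (B = 6*2 = 12)
m = -60 (m = -5*12 = -60)
m*(6*(1 + 4)) + (-7 - 9) = -360*(1 + 4) + (-7 - 9) = -360*5 - 16 = -60*30 - 16 = -1800 - 16 = -1816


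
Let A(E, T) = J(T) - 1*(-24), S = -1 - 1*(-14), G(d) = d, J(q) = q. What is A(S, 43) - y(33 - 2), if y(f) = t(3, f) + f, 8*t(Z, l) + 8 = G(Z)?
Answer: 293/8 ≈ 36.625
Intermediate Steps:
t(Z, l) = -1 + Z/8
S = 13 (S = -1 + 14 = 13)
A(E, T) = 24 + T (A(E, T) = T - 1*(-24) = T + 24 = 24 + T)
y(f) = -5/8 + f (y(f) = (-1 + (⅛)*3) + f = (-1 + 3/8) + f = -5/8 + f)
A(S, 43) - y(33 - 2) = (24 + 43) - (-5/8 + (33 - 2)) = 67 - (-5/8 + 31) = 67 - 1*243/8 = 67 - 243/8 = 293/8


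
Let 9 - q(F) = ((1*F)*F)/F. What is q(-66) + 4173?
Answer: 4248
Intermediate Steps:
q(F) = 9 - F (q(F) = 9 - (1*F)*F/F = 9 - F*F/F = 9 - F²/F = 9 - F)
q(-66) + 4173 = (9 - 1*(-66)) + 4173 = (9 + 66) + 4173 = 75 + 4173 = 4248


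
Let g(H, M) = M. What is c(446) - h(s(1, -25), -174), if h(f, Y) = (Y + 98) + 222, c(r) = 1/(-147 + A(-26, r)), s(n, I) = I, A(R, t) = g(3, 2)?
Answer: -21171/145 ≈ -146.01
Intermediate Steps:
A(R, t) = 2
c(r) = -1/145 (c(r) = 1/(-147 + 2) = 1/(-145) = -1/145)
h(f, Y) = 320 + Y (h(f, Y) = (98 + Y) + 222 = 320 + Y)
c(446) - h(s(1, -25), -174) = -1/145 - (320 - 174) = -1/145 - 1*146 = -1/145 - 146 = -21171/145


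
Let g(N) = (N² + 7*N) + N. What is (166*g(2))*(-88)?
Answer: -292160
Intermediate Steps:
g(N) = N² + 8*N
(166*g(2))*(-88) = (166*(2*(8 + 2)))*(-88) = (166*(2*10))*(-88) = (166*20)*(-88) = 3320*(-88) = -292160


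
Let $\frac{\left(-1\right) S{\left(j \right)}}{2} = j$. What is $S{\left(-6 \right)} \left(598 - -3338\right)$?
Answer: $47232$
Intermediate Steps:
$S{\left(j \right)} = - 2 j$
$S{\left(-6 \right)} \left(598 - -3338\right) = \left(-2\right) \left(-6\right) \left(598 - -3338\right) = 12 \left(598 + 3338\right) = 12 \cdot 3936 = 47232$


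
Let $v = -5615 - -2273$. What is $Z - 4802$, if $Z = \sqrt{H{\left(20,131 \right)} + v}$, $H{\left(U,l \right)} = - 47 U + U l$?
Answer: $-4802 + i \sqrt{1662} \approx -4802.0 + 40.768 i$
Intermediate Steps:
$v = -3342$ ($v = -5615 + 2273 = -3342$)
$Z = i \sqrt{1662}$ ($Z = \sqrt{20 \left(-47 + 131\right) - 3342} = \sqrt{20 \cdot 84 - 3342} = \sqrt{1680 - 3342} = \sqrt{-1662} = i \sqrt{1662} \approx 40.768 i$)
$Z - 4802 = i \sqrt{1662} - 4802 = -4802 + i \sqrt{1662}$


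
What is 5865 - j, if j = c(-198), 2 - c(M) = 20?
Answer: 5883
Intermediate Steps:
c(M) = -18 (c(M) = 2 - 1*20 = 2 - 20 = -18)
j = -18
5865 - j = 5865 - 1*(-18) = 5865 + 18 = 5883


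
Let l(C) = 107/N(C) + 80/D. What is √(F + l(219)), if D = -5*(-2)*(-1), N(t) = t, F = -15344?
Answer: I*√736273839/219 ≈ 123.9*I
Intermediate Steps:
D = -10 (D = 10*(-1) = -10)
l(C) = -8 + 107/C (l(C) = 107/C + 80/(-10) = 107/C + 80*(-⅒) = 107/C - 8 = -8 + 107/C)
√(F + l(219)) = √(-15344 + (-8 + 107/219)) = √(-15344 - 1645/219) = √(-3361981/219) = I*√736273839/219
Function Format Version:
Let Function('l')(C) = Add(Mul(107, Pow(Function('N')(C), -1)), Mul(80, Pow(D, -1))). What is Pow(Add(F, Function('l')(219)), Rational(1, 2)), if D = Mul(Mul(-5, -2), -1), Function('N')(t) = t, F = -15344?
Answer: Mul(Rational(1, 219), I, Pow(736273839, Rational(1, 2))) ≈ Mul(123.90, I)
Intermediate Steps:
D = -10 (D = Mul(10, -1) = -10)
Function('l')(C) = Add(-8, Mul(107, Pow(C, -1))) (Function('l')(C) = Add(Mul(107, Pow(C, -1)), Mul(80, Pow(-10, -1))) = Add(Mul(107, Pow(C, -1)), Mul(80, Rational(-1, 10))) = Add(Mul(107, Pow(C, -1)), -8) = Add(-8, Mul(107, Pow(C, -1))))
Pow(Add(F, Function('l')(219)), Rational(1, 2)) = Pow(Add(-15344, Add(-8, Mul(107, Pow(219, -1)))), Rational(1, 2)) = Pow(Add(-15344, Add(-8, Mul(107, Rational(1, 219)))), Rational(1, 2)) = Pow(Add(-15344, Add(-8, Rational(107, 219))), Rational(1, 2)) = Pow(Add(-15344, Rational(-1645, 219)), Rational(1, 2)) = Pow(Rational(-3361981, 219), Rational(1, 2)) = Mul(Rational(1, 219), I, Pow(736273839, Rational(1, 2)))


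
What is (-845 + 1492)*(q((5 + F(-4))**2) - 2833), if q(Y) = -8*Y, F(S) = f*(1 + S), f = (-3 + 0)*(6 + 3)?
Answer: -40114647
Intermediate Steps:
f = -27 (f = -3*9 = -27)
F(S) = -27 - 27*S (F(S) = -27*(1 + S) = -27 - 27*S)
(-845 + 1492)*(q((5 + F(-4))**2) - 2833) = (-845 + 1492)*(-8*(5 + (-27 - 27*(-4)))**2 - 2833) = 647*(-8*(5 + (-27 + 108))**2 - 2833) = 647*(-8*(5 + 81)**2 - 2833) = 647*(-8*86**2 - 2833) = 647*(-8*7396 - 2833) = 647*(-59168 - 2833) = 647*(-62001) = -40114647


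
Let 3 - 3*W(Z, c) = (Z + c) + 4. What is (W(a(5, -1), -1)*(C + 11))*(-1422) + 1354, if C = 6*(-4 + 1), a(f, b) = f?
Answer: -15236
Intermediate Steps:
W(Z, c) = -⅓ - Z/3 - c/3 (W(Z, c) = 1 - ((Z + c) + 4)/3 = 1 - (4 + Z + c)/3 = 1 + (-4/3 - Z/3 - c/3) = -⅓ - Z/3 - c/3)
C = -18 (C = 6*(-3) = -18)
(W(a(5, -1), -1)*(C + 11))*(-1422) + 1354 = ((-⅓ - ⅓*5 - ⅓*(-1))*(-18 + 11))*(-1422) + 1354 = ((-⅓ - 5/3 + ⅓)*(-7))*(-1422) + 1354 = -5/3*(-7)*(-1422) + 1354 = (35/3)*(-1422) + 1354 = -16590 + 1354 = -15236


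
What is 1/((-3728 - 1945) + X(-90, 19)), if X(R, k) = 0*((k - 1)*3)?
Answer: -1/5673 ≈ -0.00017627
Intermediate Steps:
X(R, k) = 0 (X(R, k) = 0*((-1 + k)*3) = 0*(-3 + 3*k) = 0)
1/((-3728 - 1945) + X(-90, 19)) = 1/((-3728 - 1945) + 0) = 1/(-5673 + 0) = 1/(-5673) = -1/5673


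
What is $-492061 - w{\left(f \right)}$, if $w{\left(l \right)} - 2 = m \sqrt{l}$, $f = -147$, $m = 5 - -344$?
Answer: $-492063 - 2443 i \sqrt{3} \approx -4.9206 \cdot 10^{5} - 4231.4 i$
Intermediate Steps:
$m = 349$ ($m = 5 + 344 = 349$)
$w{\left(l \right)} = 2 + 349 \sqrt{l}$
$-492061 - w{\left(f \right)} = -492061 - \left(2 + 349 \sqrt{-147}\right) = -492061 - \left(2 + 349 \cdot 7 i \sqrt{3}\right) = -492061 - \left(2 + 2443 i \sqrt{3}\right) = -492063 - 2443 i \sqrt{3}$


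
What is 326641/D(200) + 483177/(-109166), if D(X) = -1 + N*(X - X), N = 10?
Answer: -35658574583/109166 ≈ -3.2665e+5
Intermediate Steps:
D(X) = -1 (D(X) = -1 + 10*(X - X) = -1 + 10*0 = -1 + 0 = -1)
326641/D(200) + 483177/(-109166) = 326641/(-1) + 483177/(-109166) = 326641*(-1) + 483177*(-1/109166) = -326641 - 483177/109166 = -35658574583/109166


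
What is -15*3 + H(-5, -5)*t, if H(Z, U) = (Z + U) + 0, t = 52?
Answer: -565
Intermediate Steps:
H(Z, U) = U + Z (H(Z, U) = (U + Z) + 0 = U + Z)
-15*3 + H(-5, -5)*t = -15*3 + (-5 - 5)*52 = -45 - 10*52 = -45 - 520 = -565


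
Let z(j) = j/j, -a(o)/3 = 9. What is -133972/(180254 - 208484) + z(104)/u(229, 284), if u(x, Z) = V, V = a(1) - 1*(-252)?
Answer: 1005731/211725 ≈ 4.7502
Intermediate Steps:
a(o) = -27 (a(o) = -3*9 = -27)
V = 225 (V = -27 - 1*(-252) = -27 + 252 = 225)
z(j) = 1
u(x, Z) = 225
-133972/(180254 - 208484) + z(104)/u(229, 284) = -133972/(180254 - 208484) + 1/225 = -133972/(-28230) + 1*(1/225) = -133972*(-1/28230) + 1/225 = 66986/14115 + 1/225 = 1005731/211725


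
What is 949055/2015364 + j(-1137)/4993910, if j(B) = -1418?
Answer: 2368318734449/5032273216620 ≈ 0.47063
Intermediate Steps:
949055/2015364 + j(-1137)/4993910 = 949055/2015364 - 1418/4993910 = 949055*(1/2015364) - 1418*1/4993910 = 949055/2015364 - 709/2496955 = 2368318734449/5032273216620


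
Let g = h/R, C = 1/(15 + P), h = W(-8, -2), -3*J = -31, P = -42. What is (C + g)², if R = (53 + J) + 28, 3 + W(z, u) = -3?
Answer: 144400/13682601 ≈ 0.010554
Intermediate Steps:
J = 31/3 (J = -⅓*(-31) = 31/3 ≈ 10.333)
W(z, u) = -6 (W(z, u) = -3 - 3 = -6)
R = 274/3 (R = (53 + 31/3) + 28 = 190/3 + 28 = 274/3 ≈ 91.333)
h = -6
C = -1/27 (C = 1/(15 - 42) = 1/(-27) = -1/27 ≈ -0.037037)
g = -9/137 (g = -6/274/3 = -6*3/274 = -9/137 ≈ -0.065693)
(C + g)² = (-1/27 - 9/137)² = (-380/3699)² = 144400/13682601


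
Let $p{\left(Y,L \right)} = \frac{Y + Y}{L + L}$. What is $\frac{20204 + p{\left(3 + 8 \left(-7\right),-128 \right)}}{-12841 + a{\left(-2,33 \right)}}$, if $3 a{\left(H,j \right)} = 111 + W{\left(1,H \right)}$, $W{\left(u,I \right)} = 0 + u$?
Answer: $- \frac{7758495}{4916608} \approx -1.578$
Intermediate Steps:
$W{\left(u,I \right)} = u$
$p{\left(Y,L \right)} = \frac{Y}{L}$ ($p{\left(Y,L \right)} = \frac{2 Y}{2 L} = 2 Y \frac{1}{2 L} = \frac{Y}{L}$)
$a{\left(H,j \right)} = \frac{112}{3}$ ($a{\left(H,j \right)} = \frac{111 + 1}{3} = \frac{1}{3} \cdot 112 = \frac{112}{3}$)
$\frac{20204 + p{\left(3 + 8 \left(-7\right),-128 \right)}}{-12841 + a{\left(-2,33 \right)}} = \frac{20204 + \frac{3 + 8 \left(-7\right)}{-128}}{-12841 + \frac{112}{3}} = \frac{20204 + \left(3 - 56\right) \left(- \frac{1}{128}\right)}{- \frac{38411}{3}} = \left(20204 - - \frac{53}{128}\right) \left(- \frac{3}{38411}\right) = \left(20204 + \frac{53}{128}\right) \left(- \frac{3}{38411}\right) = \frac{2586165}{128} \left(- \frac{3}{38411}\right) = - \frac{7758495}{4916608}$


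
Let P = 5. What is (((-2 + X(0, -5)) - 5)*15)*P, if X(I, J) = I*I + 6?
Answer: -75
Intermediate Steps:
X(I, J) = 6 + I**2 (X(I, J) = I**2 + 6 = 6 + I**2)
(((-2 + X(0, -5)) - 5)*15)*P = (((-2 + (6 + 0**2)) - 5)*15)*5 = (((-2 + (6 + 0)) - 5)*15)*5 = (((-2 + 6) - 5)*15)*5 = ((4 - 5)*15)*5 = -1*15*5 = -15*5 = -75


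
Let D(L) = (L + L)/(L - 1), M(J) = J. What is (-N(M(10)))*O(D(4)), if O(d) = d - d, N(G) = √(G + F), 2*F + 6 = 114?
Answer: 0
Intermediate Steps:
F = 54 (F = -3 + (½)*114 = -3 + 57 = 54)
N(G) = √(54 + G) (N(G) = √(G + 54) = √(54 + G))
D(L) = 2*L/(-1 + L) (D(L) = (2*L)/(-1 + L) = 2*L/(-1 + L))
O(d) = 0
(-N(M(10)))*O(D(4)) = -√(54 + 10)*0 = -√64*0 = -1*8*0 = -8*0 = 0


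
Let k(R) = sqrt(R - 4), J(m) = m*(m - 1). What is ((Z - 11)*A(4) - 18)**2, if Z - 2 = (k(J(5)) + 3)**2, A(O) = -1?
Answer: 3364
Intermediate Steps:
J(m) = m*(-1 + m)
k(R) = sqrt(-4 + R)
Z = 51 (Z = 2 + (sqrt(-4 + 5*(-1 + 5)) + 3)**2 = 2 + (sqrt(-4 + 5*4) + 3)**2 = 2 + (sqrt(-4 + 20) + 3)**2 = 2 + (sqrt(16) + 3)**2 = 2 + (4 + 3)**2 = 2 + 7**2 = 2 + 49 = 51)
((Z - 11)*A(4) - 18)**2 = ((51 - 11)*(-1) - 18)**2 = (40*(-1) - 18)**2 = (-40 - 18)**2 = (-58)**2 = 3364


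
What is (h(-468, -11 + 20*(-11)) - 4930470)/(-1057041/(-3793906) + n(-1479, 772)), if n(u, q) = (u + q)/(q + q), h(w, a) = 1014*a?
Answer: 15126877953232128/525110119 ≈ 2.8807e+7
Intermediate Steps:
n(u, q) = (q + u)/(2*q) (n(u, q) = (q + u)/((2*q)) = (q + u)*(1/(2*q)) = (q + u)/(2*q))
(h(-468, -11 + 20*(-11)) - 4930470)/(-1057041/(-3793906) + n(-1479, 772)) = (1014*(-11 + 20*(-11)) - 4930470)/(-1057041/(-3793906) + (1/2)*(772 - 1479)/772) = (1014*(-11 - 220) - 4930470)/(-1057041*(-1/3793906) + (1/2)*(1/772)*(-707)) = (1014*(-231) - 4930470)/(1057041/3793906 - 707/1544) = (-234234 - 4930470)/(-525110119/2928895432) = -5164704*(-2928895432/525110119) = 15126877953232128/525110119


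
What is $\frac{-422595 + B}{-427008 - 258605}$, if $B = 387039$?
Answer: $\frac{35556}{685613} \approx 0.05186$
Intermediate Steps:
$\frac{-422595 + B}{-427008 - 258605} = \frac{-422595 + 387039}{-427008 - 258605} = - \frac{35556}{-685613} = \left(-35556\right) \left(- \frac{1}{685613}\right) = \frac{35556}{685613}$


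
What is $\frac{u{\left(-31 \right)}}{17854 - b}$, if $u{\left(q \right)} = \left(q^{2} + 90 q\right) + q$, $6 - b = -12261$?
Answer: $- \frac{1860}{5587} \approx -0.33292$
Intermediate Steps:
$b = 12267$ ($b = 6 - -12261 = 6 + 12261 = 12267$)
$u{\left(q \right)} = q^{2} + 91 q$
$\frac{u{\left(-31 \right)}}{17854 - b} = \frac{\left(-31\right) \left(91 - 31\right)}{17854 - 12267} = \frac{\left(-31\right) 60}{17854 - 12267} = - \frac{1860}{5587}$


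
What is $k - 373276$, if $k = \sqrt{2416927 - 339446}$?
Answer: $-373276 + \sqrt{2077481} \approx -3.7183 \cdot 10^{5}$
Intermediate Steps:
$k = \sqrt{2077481} \approx 1441.3$
$k - 373276 = \sqrt{2077481} - 373276 = -373276 + \sqrt{2077481}$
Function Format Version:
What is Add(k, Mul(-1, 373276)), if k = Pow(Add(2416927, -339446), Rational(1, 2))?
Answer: Add(-373276, Pow(2077481, Rational(1, 2))) ≈ -3.7183e+5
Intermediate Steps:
k = Pow(2077481, Rational(1, 2)) ≈ 1441.3
Add(k, Mul(-1, 373276)) = Add(Pow(2077481, Rational(1, 2)), Mul(-1, 373276)) = Add(Pow(2077481, Rational(1, 2)), -373276) = Add(-373276, Pow(2077481, Rational(1, 2)))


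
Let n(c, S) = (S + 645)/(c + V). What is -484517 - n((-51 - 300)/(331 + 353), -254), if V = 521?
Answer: -19166068685/39557 ≈ -4.8452e+5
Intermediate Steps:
n(c, S) = (645 + S)/(521 + c) (n(c, S) = (S + 645)/(c + 521) = (645 + S)/(521 + c))
-484517 - n((-51 - 300)/(331 + 353), -254) = -484517 - (645 - 254)/(521 + (-51 - 300)/(331 + 353)) = -484517 - 391/(521 - 351/684) = -484517 - 391/(521 - 351*1/684) = -484517 - 391/(521 - 39/76) = -484517 - 391/39557/76 = -484517 - 76*391/39557 = -484517 - 1*29716/39557 = -484517 - 29716/39557 = -19166068685/39557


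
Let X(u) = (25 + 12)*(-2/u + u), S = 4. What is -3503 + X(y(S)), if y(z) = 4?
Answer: -6747/2 ≈ -3373.5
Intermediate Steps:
X(u) = -74/u + 37*u (X(u) = 37*(u - 2/u) = -74/u + 37*u)
-3503 + X(y(S)) = -3503 + (-74/4 + 37*4) = -3503 + (-74*¼ + 148) = -3503 + (-37/2 + 148) = -3503 + 259/2 = -6747/2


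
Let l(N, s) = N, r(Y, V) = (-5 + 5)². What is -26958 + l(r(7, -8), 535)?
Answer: -26958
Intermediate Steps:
r(Y, V) = 0 (r(Y, V) = 0² = 0)
-26958 + l(r(7, -8), 535) = -26958 + 0 = -26958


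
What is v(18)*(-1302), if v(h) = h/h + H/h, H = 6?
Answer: -1736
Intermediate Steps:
v(h) = 1 + 6/h (v(h) = h/h + 6/h = 1 + 6/h)
v(18)*(-1302) = ((6 + 18)/18)*(-1302) = ((1/18)*24)*(-1302) = (4/3)*(-1302) = -1736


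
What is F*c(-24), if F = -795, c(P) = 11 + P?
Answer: 10335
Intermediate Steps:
F*c(-24) = -795*(11 - 24) = -795*(-13) = 10335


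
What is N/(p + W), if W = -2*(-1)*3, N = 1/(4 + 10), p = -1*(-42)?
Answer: 1/672 ≈ 0.0014881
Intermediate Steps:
p = 42
N = 1/14 ≈ 0.071429
W = 6 (W = 2*3 = 6)
N/(p + W) = (1/14)/(42 + 6) = (1/14)/48 = (1/48)*(1/14) = 1/672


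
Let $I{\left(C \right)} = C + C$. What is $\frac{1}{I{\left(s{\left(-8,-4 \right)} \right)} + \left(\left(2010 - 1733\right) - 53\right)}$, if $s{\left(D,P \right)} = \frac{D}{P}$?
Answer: $\frac{1}{228} \approx 0.004386$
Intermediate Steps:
$I{\left(C \right)} = 2 C$
$\frac{1}{I{\left(s{\left(-8,-4 \right)} \right)} + \left(\left(2010 - 1733\right) - 53\right)} = \frac{1}{2 \left(- \frac{8}{-4}\right) + \left(\left(2010 - 1733\right) - 53\right)} = \frac{1}{2 \left(\left(-8\right) \left(- \frac{1}{4}\right)\right) + \left(277 - 53\right)} = \frac{1}{2 \cdot 2 + 224} = \frac{1}{4 + 224} = \frac{1}{228}$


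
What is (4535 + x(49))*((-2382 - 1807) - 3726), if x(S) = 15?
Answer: -36013250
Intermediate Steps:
(4535 + x(49))*((-2382 - 1807) - 3726) = (4535 + 15)*((-2382 - 1807) - 3726) = 4550*(-4189 - 3726) = 4550*(-7915) = -36013250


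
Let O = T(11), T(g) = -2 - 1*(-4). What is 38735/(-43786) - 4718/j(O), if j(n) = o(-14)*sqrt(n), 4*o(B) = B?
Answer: -38735/43786 + 674*sqrt(2) ≈ 952.29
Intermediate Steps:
o(B) = B/4
T(g) = 2 (T(g) = -2 + 4 = 2)
O = 2
j(n) = -7*sqrt(n)/2 (j(n) = ((1/4)*(-14))*sqrt(n) = -7*sqrt(n)/2)
38735/(-43786) - 4718/j(O) = 38735/(-43786) - 4718*(-sqrt(2)/7) = 38735*(-1/43786) - (-674)*sqrt(2) = -38735/43786 + 674*sqrt(2)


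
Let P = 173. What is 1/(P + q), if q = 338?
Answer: 1/511 ≈ 0.0019569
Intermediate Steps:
1/(P + q) = 1/(173 + 338) = 1/511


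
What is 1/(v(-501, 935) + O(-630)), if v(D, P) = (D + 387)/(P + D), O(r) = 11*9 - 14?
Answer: 217/18388 ≈ 0.011801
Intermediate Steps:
O(r) = 85 (O(r) = 99 - 14 = 85)
v(D, P) = (387 + D)/(D + P)
1/(v(-501, 935) + O(-630)) = 1/((387 - 501)/(-501 + 935) + 85) = 1/(-114/434 + 85) = 1/((1/434)*(-114) + 85) = 1/(-57/217 + 85) = 1/(18388/217) = 217/18388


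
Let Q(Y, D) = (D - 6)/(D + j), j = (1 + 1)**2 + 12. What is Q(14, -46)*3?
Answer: 26/5 ≈ 5.2000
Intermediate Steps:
j = 16 (j = 2**2 + 12 = 4 + 12 = 16)
Q(Y, D) = (-6 + D)/(16 + D) (Q(Y, D) = (D - 6)/(D + 16) = (-6 + D)/(16 + D))
Q(14, -46)*3 = ((-6 - 46)/(16 - 46))*3 = (-52/(-30))*3 = -1/30*(-52)*3 = (26/15)*3 = 26/5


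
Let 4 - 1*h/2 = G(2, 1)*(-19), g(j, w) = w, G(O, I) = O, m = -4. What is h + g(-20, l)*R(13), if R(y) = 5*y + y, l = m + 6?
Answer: 240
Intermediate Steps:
l = 2 (l = -4 + 6 = 2)
R(y) = 6*y
h = 84 (h = 8 - 4*(-19) = 8 - 2*(-38) = 8 + 76 = 84)
h + g(-20, l)*R(13) = 84 + 2*(6*13) = 84 + 2*78 = 84 + 156 = 240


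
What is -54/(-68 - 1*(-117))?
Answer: -54/49 ≈ -1.1020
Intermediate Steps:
-54/(-68 - 1*(-117)) = -54/(-68 + 117) = -54/49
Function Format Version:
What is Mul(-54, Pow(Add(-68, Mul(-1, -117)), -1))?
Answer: Rational(-54, 49) ≈ -1.1020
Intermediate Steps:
Mul(-54, Pow(Add(-68, Mul(-1, -117)), -1)) = Mul(-54, Pow(Add(-68, 117), -1)) = Mul(-54, Pow(49, -1)) = Mul(-54, Rational(1, 49)) = Rational(-54, 49)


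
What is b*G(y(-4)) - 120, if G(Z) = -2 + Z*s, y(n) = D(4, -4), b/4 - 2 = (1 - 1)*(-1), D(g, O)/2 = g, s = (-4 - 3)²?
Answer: 3000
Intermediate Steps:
s = 49 (s = (-7)² = 49)
D(g, O) = 2*g
b = 8 (b = 8 + 4*((1 - 1)*(-1)) = 8 + 4*(0*(-1)) = 8 + 4*0 = 8 + 0 = 8)
y(n) = 8 (y(n) = 2*4 = 8)
G(Z) = -2 + 49*Z (G(Z) = -2 + Z*49 = -2 + 49*Z)
b*G(y(-4)) - 120 = 8*(-2 + 49*8) - 120 = 8*(-2 + 392) - 120 = 8*390 - 120 = 3120 - 120 = 3000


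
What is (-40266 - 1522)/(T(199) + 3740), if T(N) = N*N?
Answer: -41788/43341 ≈ -0.96417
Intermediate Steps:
T(N) = N²
(-40266 - 1522)/(T(199) + 3740) = (-40266 - 1522)/(199² + 3740) = -41788/(39601 + 3740) = -41788/43341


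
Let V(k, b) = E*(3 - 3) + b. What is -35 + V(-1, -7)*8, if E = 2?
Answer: -91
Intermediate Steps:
V(k, b) = b (V(k, b) = 2*(3 - 3) + b = 2*0 + b = 0 + b = b)
-35 + V(-1, -7)*8 = -35 - 7*8 = -35 - 56 = -91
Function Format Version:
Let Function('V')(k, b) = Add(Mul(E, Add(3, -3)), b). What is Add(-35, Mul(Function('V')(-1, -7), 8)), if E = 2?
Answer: -91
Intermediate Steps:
Function('V')(k, b) = b (Function('V')(k, b) = Add(Mul(2, Add(3, -3)), b) = Add(Mul(2, 0), b) = Add(0, b) = b)
Add(-35, Mul(Function('V')(-1, -7), 8)) = Add(-35, Mul(-7, 8)) = Add(-35, -56) = -91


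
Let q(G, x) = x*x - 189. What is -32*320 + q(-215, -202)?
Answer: 30375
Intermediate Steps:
q(G, x) = -189 + x² (q(G, x) = x² - 189 = -189 + x²)
-32*320 + q(-215, -202) = -32*320 + (-189 + (-202)²) = -10240 + (-189 + 40804) = -10240 + 40615 = 30375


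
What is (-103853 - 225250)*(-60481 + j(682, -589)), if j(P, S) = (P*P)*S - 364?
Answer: 90180435793743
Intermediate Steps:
j(P, S) = -364 + S*P**2 (j(P, S) = P**2*S - 364 = S*P**2 - 364 = -364 + S*P**2)
(-103853 - 225250)*(-60481 + j(682, -589)) = (-103853 - 225250)*(-60481 + (-364 - 589*682**2)) = -329103*(-60481 + (-364 - 589*465124)) = -329103*(-60481 + (-364 - 273958036)) = -329103*(-60481 - 273958400) = -329103*(-274018881) = 90180435793743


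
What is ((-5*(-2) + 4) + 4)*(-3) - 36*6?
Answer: -270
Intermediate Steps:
((-5*(-2) + 4) + 4)*(-3) - 36*6 = ((10 + 4) + 4)*(-3) - 216 = (14 + 4)*(-3) - 216 = 18*(-3) - 216 = -54 - 216 = -270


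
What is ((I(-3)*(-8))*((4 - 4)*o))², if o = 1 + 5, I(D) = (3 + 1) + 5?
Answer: 0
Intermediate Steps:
I(D) = 9 (I(D) = 4 + 5 = 9)
o = 6
((I(-3)*(-8))*((4 - 4)*o))² = ((9*(-8))*((4 - 4)*6))² = (-0*6)² = (-72*0)² = 0² = 0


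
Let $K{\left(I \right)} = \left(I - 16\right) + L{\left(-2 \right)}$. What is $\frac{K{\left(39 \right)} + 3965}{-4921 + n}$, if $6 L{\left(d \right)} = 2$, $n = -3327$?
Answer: $- \frac{11965}{24744} \approx -0.48355$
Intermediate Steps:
$L{\left(d \right)} = \frac{1}{3}$ ($L{\left(d \right)} = \frac{1}{6} \cdot 2 = \frac{1}{3}$)
$K{\left(I \right)} = - \frac{47}{3} + I$ ($K{\left(I \right)} = \left(I - 16\right) + \frac{1}{3} = \left(-16 + I\right) + \frac{1}{3} = - \frac{47}{3} + I$)
$\frac{K{\left(39 \right)} + 3965}{-4921 + n} = \frac{\left(- \frac{47}{3} + 39\right) + 3965}{-4921 - 3327} = \frac{\frac{70}{3} + 3965}{-8248} = \frac{11965}{3} \left(- \frac{1}{8248}\right) = - \frac{11965}{24744}$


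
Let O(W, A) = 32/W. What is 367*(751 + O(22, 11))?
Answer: 3037659/11 ≈ 2.7615e+5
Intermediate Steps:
367*(751 + O(22, 11)) = 367*(751 + 32/22) = 367*(751 + 32*(1/22)) = 367*(751 + 16/11) = 367*(8277/11) = 3037659/11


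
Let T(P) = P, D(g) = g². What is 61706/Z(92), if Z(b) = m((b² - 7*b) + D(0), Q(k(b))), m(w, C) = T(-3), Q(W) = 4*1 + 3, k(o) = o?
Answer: -61706/3 ≈ -20569.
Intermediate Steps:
Q(W) = 7 (Q(W) = 4 + 3 = 7)
m(w, C) = -3
Z(b) = -3
61706/Z(92) = 61706/(-3) = 61706*(-⅓) = -61706/3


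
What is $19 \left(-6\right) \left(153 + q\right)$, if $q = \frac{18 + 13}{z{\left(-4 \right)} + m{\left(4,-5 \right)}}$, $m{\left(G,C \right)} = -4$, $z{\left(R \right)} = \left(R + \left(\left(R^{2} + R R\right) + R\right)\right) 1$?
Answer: $- \frac{176187}{10} \approx -17619.0$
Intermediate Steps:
$z{\left(R \right)} = 2 R + 2 R^{2}$ ($z{\left(R \right)} = \left(R + \left(\left(R^{2} + R^{2}\right) + R\right)\right) 1 = \left(R + \left(2 R^{2} + R\right)\right) 1 = \left(R + \left(R + 2 R^{2}\right)\right) 1 = \left(2 R + 2 R^{2}\right) 1 = 2 R + 2 R^{2}$)
$q = \frac{31}{20}$ ($q = \frac{18 + 13}{2 \left(-4\right) \left(1 - 4\right) - 4} = \frac{31}{2 \left(-4\right) \left(-3\right) - 4} = \frac{31}{24 - 4} = \frac{31}{20} \approx 1.55$)
$19 \left(-6\right) \left(153 + q\right) = 19 \left(-6\right) \left(153 + \frac{31}{20}\right) = \left(-114\right) \frac{3091}{20} = - \frac{176187}{10}$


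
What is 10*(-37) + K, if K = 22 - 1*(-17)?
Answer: -331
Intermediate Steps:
K = 39 (K = 22 + 17 = 39)
10*(-37) + K = 10*(-37) + 39 = -370 + 39 = -331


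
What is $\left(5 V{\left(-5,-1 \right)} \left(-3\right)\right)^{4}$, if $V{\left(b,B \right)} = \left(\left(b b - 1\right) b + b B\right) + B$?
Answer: $9166361760000$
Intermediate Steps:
$V{\left(b,B \right)} = B + B b + b \left(-1 + b^{2}\right)$ ($V{\left(b,B \right)} = \left(\left(b^{2} - 1\right) b + B b\right) + B = \left(\left(-1 + b^{2}\right) b + B b\right) + B = \left(b \left(-1 + b^{2}\right) + B b\right) + B = \left(B b + b \left(-1 + b^{2}\right)\right) + B = B + B b + b \left(-1 + b^{2}\right)$)
$\left(5 V{\left(-5,-1 \right)} \left(-3\right)\right)^{4} = \left(5 \left(-1 + \left(-5\right)^{3} - -5 - -5\right) \left(-3\right)\right)^{4} = \left(5 \left(-1 - 125 + 5 + 5\right) \left(-3\right)\right)^{4} = \left(5 \left(-116\right) \left(-3\right)\right)^{4} = \left(\left(-580\right) \left(-3\right)\right)^{4} = 1740^{4} = 9166361760000$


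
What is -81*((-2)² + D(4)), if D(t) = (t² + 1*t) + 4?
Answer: -2268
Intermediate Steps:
D(t) = 4 + t + t² (D(t) = (t² + t) + 4 = (t + t²) + 4 = 4 + t + t²)
-81*((-2)² + D(4)) = -81*((-2)² + (4 + 4 + 4²)) = -81*(4 + (4 + 4 + 16)) = -81*(4 + 24) = -81*28 = -2268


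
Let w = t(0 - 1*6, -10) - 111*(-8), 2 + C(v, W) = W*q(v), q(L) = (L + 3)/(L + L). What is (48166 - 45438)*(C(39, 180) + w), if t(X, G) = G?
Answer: 34503744/13 ≈ 2.6541e+6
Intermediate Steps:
q(L) = (3 + L)/(2*L) (q(L) = (3 + L)/((2*L)) = (3 + L)*(1/(2*L)) = (3 + L)/(2*L))
C(v, W) = -2 + W*(3 + v)/(2*v) (C(v, W) = -2 + W*((3 + v)/(2*v)) = -2 + W*(3 + v)/(2*v))
w = 878 (w = -10 - 111*(-8) = -10 + 888 = 878)
(48166 - 45438)*(C(39, 180) + w) = (48166 - 45438)*((½)*(-4*39 + 180*(3 + 39))/39 + 878) = 2728*((½)*(1/39)*(-156 + 180*42) + 878) = 2728*((½)*(1/39)*(-156 + 7560) + 878) = 2728*((½)*(1/39)*7404 + 878) = 2728*(1234/13 + 878) = 2728*(12648/13) = 34503744/13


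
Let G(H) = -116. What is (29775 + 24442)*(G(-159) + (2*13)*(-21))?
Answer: -35891654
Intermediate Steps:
(29775 + 24442)*(G(-159) + (2*13)*(-21)) = (29775 + 24442)*(-116 + (2*13)*(-21)) = 54217*(-116 + 26*(-21)) = 54217*(-116 - 546) = 54217*(-662) = -35891654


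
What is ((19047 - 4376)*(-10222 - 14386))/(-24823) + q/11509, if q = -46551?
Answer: 4153869312239/285687907 ≈ 14540.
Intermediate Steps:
((19047 - 4376)*(-10222 - 14386))/(-24823) + q/11509 = ((19047 - 4376)*(-10222 - 14386))/(-24823) - 46551/11509 = (14671*(-24608))*(-1/24823) - 46551*1/11509 = -361023968*(-1/24823) - 46551/11509 = 361023968/24823 - 46551/11509 = 4153869312239/285687907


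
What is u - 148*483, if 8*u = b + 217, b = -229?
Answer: -142971/2 ≈ -71486.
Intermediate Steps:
u = -3/2 (u = (-229 + 217)/8 = (⅛)*(-12) = -3/2 ≈ -1.5000)
u - 148*483 = -3/2 - 148*483 = -3/2 - 71484 = -142971/2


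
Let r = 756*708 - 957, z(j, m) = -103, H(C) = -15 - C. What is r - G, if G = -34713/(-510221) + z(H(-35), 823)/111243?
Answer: 30325559770155077/56758514703 ≈ 5.3429e+5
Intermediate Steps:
r = 534291 (r = 535248 - 957 = 534291)
G = 3809025496/56758514703 (G = -34713/(-510221) - 103/111243 = -34713*(-1/510221) - 103*1/111243 = 34713/510221 - 103/111243 = 3809025496/56758514703 ≈ 0.067109)
r - G = 534291 - 1*3809025496/56758514703 = 534291 - 3809025496/56758514703 = 30325559770155077/56758514703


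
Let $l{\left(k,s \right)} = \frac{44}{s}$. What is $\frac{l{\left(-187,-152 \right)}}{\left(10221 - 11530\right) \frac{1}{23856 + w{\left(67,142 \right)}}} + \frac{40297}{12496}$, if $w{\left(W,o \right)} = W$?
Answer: $\frac{240582421}{28253456} \approx 8.5152$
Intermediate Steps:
$\frac{l{\left(-187,-152 \right)}}{\left(10221 - 11530\right) \frac{1}{23856 + w{\left(67,142 \right)}}} + \frac{40297}{12496} = \frac{44 \frac{1}{-152}}{\left(10221 - 11530\right) \frac{1}{23856 + 67}} + \frac{40297}{12496} = \frac{44 \left(- \frac{1}{152}\right)}{\left(-1309\right) \frac{1}{23923}} + 40297 \cdot \frac{1}{12496} = - \frac{11}{38 \left(\left(-1309\right) \frac{1}{23923}\right)} + \frac{40297}{12496} = - \frac{11}{38 \left(- \frac{1309}{23923}\right)} + \frac{40297}{12496} = \left(- \frac{11}{38}\right) \left(- \frac{23923}{1309}\right) + \frac{40297}{12496} = \frac{23923}{4522} + \frac{40297}{12496} = \frac{240582421}{28253456}$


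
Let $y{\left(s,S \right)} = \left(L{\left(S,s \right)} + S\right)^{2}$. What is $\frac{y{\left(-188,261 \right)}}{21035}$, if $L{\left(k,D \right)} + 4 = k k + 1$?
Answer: $\frac{4675687641}{21035} \approx 2.2228 \cdot 10^{5}$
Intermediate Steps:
$L{\left(k,D \right)} = -3 + k^{2}$ ($L{\left(k,D \right)} = -4 + \left(k k + 1\right) = -4 + \left(k^{2} + 1\right) = -4 + \left(1 + k^{2}\right) = -3 + k^{2}$)
$y{\left(s,S \right)} = \left(-3 + S + S^{2}\right)^{2}$ ($y{\left(s,S \right)} = \left(\left(-3 + S^{2}\right) + S\right)^{2} = \left(-3 + S + S^{2}\right)^{2}$)
$\frac{y{\left(-188,261 \right)}}{21035} = \frac{\left(-3 + 261 + 261^{2}\right)^{2}}{21035} = \left(-3 + 261 + 68121\right)^{2} \cdot \frac{1}{21035} = 68379^{2} \cdot \frac{1}{21035} = 4675687641 \cdot \frac{1}{21035} = \frac{4675687641}{21035}$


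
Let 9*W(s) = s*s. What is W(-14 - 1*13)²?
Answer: 6561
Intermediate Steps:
W(s) = s²/9 (W(s) = (s*s)/9 = s²/9)
W(-14 - 1*13)² = ((-14 - 1*13)²/9)² = ((-14 - 13)²/9)² = ((⅑)*(-27)²)² = ((⅑)*729)² = 81² = 6561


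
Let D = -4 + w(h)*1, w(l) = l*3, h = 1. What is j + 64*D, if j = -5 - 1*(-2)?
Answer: -67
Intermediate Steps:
j = -3 (j = -5 + 2 = -3)
w(l) = 3*l
D = -1 (D = -4 + (3*1)*1 = -4 + 3*1 = -4 + 3 = -1)
j + 64*D = -3 + 64*(-1) = -3 - 64 = -67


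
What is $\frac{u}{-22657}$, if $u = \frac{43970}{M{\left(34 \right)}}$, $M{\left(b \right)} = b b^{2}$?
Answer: $- \frac{21985}{445255364} \approx -4.9376 \cdot 10^{-5}$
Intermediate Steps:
$M{\left(b \right)} = b^{3}$
$u = \frac{21985}{19652}$ ($u = \frac{43970}{34^{3}} = \frac{43970}{39304} = 43970 \cdot \frac{1}{39304} = \frac{21985}{19652} \approx 1.1187$)
$\frac{u}{-22657} = \frac{21985}{19652 \left(-22657\right)} = \frac{21985}{19652} \left(- \frac{1}{22657}\right) = - \frac{21985}{445255364}$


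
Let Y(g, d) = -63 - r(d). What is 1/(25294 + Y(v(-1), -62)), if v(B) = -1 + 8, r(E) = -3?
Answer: 1/25234 ≈ 3.9629e-5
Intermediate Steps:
v(B) = 7
Y(g, d) = -60 (Y(g, d) = -63 - 1*(-3) = -63 + 3 = -60)
1/(25294 + Y(v(-1), -62)) = 1/(25294 - 60) = 1/25234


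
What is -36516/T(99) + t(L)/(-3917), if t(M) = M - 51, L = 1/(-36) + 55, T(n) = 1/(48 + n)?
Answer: -756931546367/141012 ≈ -5.3679e+6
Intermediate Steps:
L = 1979/36 (L = -1/36 + 55 = 1979/36 ≈ 54.972)
t(M) = -51 + M
-36516/T(99) + t(L)/(-3917) = -36516/(1/(48 + 99)) + (-51 + 1979/36)/(-3917) = -36516/(1/147) + (143/36)*(-1/3917) = -36516/1/147 - 143/141012 = -36516*147 - 143/141012 = -5367852 - 143/141012 = -756931546367/141012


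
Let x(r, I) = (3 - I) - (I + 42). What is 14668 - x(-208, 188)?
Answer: 15083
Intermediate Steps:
x(r, I) = -39 - 2*I (x(r, I) = (3 - I) - (42 + I) = (3 - I) + (-42 - I) = -39 - 2*I)
14668 - x(-208, 188) = 14668 - (-39 - 2*188) = 14668 - (-39 - 376) = 14668 - 1*(-415) = 14668 + 415 = 15083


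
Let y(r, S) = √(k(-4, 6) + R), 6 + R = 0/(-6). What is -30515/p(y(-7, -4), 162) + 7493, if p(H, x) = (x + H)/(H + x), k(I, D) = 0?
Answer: -23022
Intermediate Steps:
R = -6 (R = -6 + 0/(-6) = -6 + 0*(-⅙) = -6 + 0 = -6)
y(r, S) = I*√6 (y(r, S) = √(0 - 6) = √(-6) = I*√6)
p(H, x) = 1 (p(H, x) = (H + x)/(H + x) = 1)
-30515/p(y(-7, -4), 162) + 7493 = -30515/1 + 7493 = -30515*1 + 7493 = -30515 + 7493 = -23022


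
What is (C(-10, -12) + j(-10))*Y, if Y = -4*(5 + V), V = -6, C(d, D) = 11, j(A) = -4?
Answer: 28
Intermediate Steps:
Y = 4 (Y = -4*(5 - 6) = -4*(-1) = 4)
(C(-10, -12) + j(-10))*Y = (11 - 4)*4 = 7*4 = 28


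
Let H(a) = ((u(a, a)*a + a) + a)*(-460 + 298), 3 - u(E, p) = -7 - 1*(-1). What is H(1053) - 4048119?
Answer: -5924565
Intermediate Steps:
u(E, p) = 9 (u(E, p) = 3 - (-7 - 1*(-1)) = 3 - (-7 + 1) = 3 - 1*(-6) = 3 + 6 = 9)
H(a) = -1782*a (H(a) = ((9*a + a) + a)*(-460 + 298) = (10*a + a)*(-162) = (11*a)*(-162) = -1782*a)
H(1053) - 4048119 = -1782*1053 - 4048119 = -1876446 - 4048119 = -5924565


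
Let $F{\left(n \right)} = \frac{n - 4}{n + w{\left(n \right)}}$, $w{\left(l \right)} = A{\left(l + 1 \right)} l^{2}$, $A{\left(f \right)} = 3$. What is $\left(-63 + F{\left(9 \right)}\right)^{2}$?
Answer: $\frac{251888641}{63504} \approx 3966.5$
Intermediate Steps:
$w{\left(l \right)} = 3 l^{2}$
$F{\left(n \right)} = \frac{-4 + n}{n + 3 n^{2}}$ ($F{\left(n \right)} = \frac{n - 4}{n + 3 n^{2}} = \frac{-4 + n}{n + 3 n^{2}}$)
$\left(-63 + F{\left(9 \right)}\right)^{2} = \left(-63 + \frac{-4 + 9}{9 \left(1 + 3 \cdot 9\right)}\right)^{2} = \left(-63 + \frac{1}{9} \frac{1}{1 + 27} \cdot 5\right)^{2} = \left(-63 + \frac{1}{9} \cdot \frac{1}{28} \cdot 5\right)^{2} = \left(-63 + \frac{5}{252}\right)^{2} = \left(- \frac{15871}{252}\right)^{2} = \frac{251888641}{63504}$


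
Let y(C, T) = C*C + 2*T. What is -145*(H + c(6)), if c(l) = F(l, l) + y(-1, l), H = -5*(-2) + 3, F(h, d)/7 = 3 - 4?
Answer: -2755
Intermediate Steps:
y(C, T) = C² + 2*T
F(h, d) = -7 (F(h, d) = 7*(3 - 4) = 7*(-1) = -7)
H = 13 (H = 10 + 3 = 13)
c(l) = -6 + 2*l (c(l) = -7 + ((-1)² + 2*l) = -7 + (1 + 2*l) = -6 + 2*l)
-145*(H + c(6)) = -145*(13 + (-6 + 2*6)) = -145*(13 + (-6 + 12)) = -145*(13 + 6) = -145*19 = -2755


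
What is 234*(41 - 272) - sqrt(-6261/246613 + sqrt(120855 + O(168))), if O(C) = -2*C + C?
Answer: -54054 - sqrt(-1544043993 + 425725802383*sqrt(2463))/246613 ≈ -54073.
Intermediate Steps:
O(C) = -C
234*(41 - 272) - sqrt(-6261/246613 + sqrt(120855 + O(168))) = 234*(41 - 272) - sqrt(-6261/246613 + sqrt(120855 - 1*168)) = 234*(-231) - sqrt(-6261*1/246613 + sqrt(120855 - 168)) = -54054 - sqrt(-6261/246613 + sqrt(120687)) = -54054 - sqrt(-6261/246613 + 7*sqrt(2463))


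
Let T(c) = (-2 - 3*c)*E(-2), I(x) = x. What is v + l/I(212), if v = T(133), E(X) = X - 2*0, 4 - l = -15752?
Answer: 46445/53 ≈ 876.32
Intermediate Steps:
l = 15756 (l = 4 - 1*(-15752) = 4 + 15752 = 15756)
E(X) = X (E(X) = X + 0 = X)
T(c) = 4 + 6*c (T(c) = (-2 - 3*c)*(-2) = 4 + 6*c)
v = 802 (v = 4 + 6*133 = 4 + 798 = 802)
v + l/I(212) = 802 + 15756/212 = 802 + 15756*(1/212) = 802 + 3939/53 = 46445/53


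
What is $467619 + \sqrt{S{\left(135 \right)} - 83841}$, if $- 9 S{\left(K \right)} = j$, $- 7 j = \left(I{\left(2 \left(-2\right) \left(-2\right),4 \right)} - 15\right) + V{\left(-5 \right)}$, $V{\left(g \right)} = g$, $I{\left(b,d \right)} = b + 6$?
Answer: $467619 + \frac{i \sqrt{36973923}}{21} \approx 4.6762 \cdot 10^{5} + 289.55 i$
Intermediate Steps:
$I{\left(b,d \right)} = 6 + b$
$j = \frac{6}{7}$ ($j = - \frac{\left(\left(6 + 2 \left(-2\right) \left(-2\right)\right) - 15\right) - 5}{7} = - \frac{\left(\left(6 - -8\right) - 15\right) - 5}{7} = - \frac{\left(\left(6 + 8\right) - 15\right) - 5}{7} = - \frac{\left(14 - 15\right) - 5}{7} = - \frac{-1 - 5}{7} = \left(- \frac{1}{7}\right) \left(-6\right) = \frac{6}{7} \approx 0.85714$)
$S{\left(K \right)} = - \frac{2}{21}$ ($S{\left(K \right)} = \left(- \frac{1}{9}\right) \frac{6}{7} = - \frac{2}{21}$)
$467619 + \sqrt{S{\left(135 \right)} - 83841} = 467619 + \sqrt{- \frac{2}{21} - 83841} = 467619 + \sqrt{- \frac{1760663}{21}} = 467619 + \frac{i \sqrt{36973923}}{21}$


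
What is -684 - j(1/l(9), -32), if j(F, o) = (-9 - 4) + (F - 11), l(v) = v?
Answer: -5941/9 ≈ -660.11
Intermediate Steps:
j(F, o) = -24 + F (j(F, o) = -13 + (-11 + F) = -24 + F)
-684 - j(1/l(9), -32) = -684 - (-24 + 1/9) = -684 - 1*(-215/9) = -684 + 215/9 = -5941/9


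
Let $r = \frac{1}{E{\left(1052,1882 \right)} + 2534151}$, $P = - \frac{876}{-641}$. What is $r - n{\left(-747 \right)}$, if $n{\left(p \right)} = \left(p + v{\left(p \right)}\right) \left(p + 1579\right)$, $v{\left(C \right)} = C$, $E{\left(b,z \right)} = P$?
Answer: $\frac{2019131837214977}{1624391667} \approx 1.243 \cdot 10^{6}$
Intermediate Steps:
$P = \frac{876}{641}$ ($P = \left(-876\right) \left(- \frac{1}{641}\right) = \frac{876}{641} \approx 1.3666$)
$E{\left(b,z \right)} = \frac{876}{641}$
$n{\left(p \right)} = 2 p \left(1579 + p\right)$ ($n{\left(p \right)} = \left(p + p\right) \left(p + 1579\right) = 2 p \left(1579 + p\right)$)
$r = \frac{641}{1624391667}$ ($r = \frac{1}{\frac{876}{641} + 2534151} = \frac{1}{\frac{1624391667}{641}} = \frac{641}{1624391667} \approx 3.9461 \cdot 10^{-7}$)
$r - n{\left(-747 \right)} = \frac{641}{1624391667} - 2 \left(-747\right) \left(1579 - 747\right) = \frac{641}{1624391667} - 2 \left(-747\right) 832 = \frac{641}{1624391667} - -1243008 = \frac{641}{1624391667} + 1243008 = \frac{2019131837214977}{1624391667}$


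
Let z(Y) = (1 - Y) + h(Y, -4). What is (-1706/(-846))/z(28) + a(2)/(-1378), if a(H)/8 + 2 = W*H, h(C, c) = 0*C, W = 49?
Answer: -4973381/7869069 ≈ -0.63202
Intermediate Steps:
h(C, c) = 0
z(Y) = 1 - Y (z(Y) = (1 - Y) + 0 = 1 - Y)
a(H) = -16 + 392*H (a(H) = -16 + 8*(49*H) = -16 + 392*H)
(-1706/(-846))/z(28) + a(2)/(-1378) = (-1706/(-846))/(1 - 1*28) + (-16 + 392*2)/(-1378) = (-1706*(-1/846))/(1 - 28) + (-16 + 784)*(-1/1378) = (853/423)/(-27) + 768*(-1/1378) = (853/423)*(-1/27) - 384/689 = -853/11421 - 384/689 = -4973381/7869069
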